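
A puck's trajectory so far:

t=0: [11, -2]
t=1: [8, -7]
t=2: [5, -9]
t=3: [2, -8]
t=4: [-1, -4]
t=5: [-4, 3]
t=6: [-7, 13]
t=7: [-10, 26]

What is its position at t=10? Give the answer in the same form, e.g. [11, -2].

[-19, 83]

Taking differences between consecutive positions: [-3, -5], [-3, -2], [-3, +1], [-3, +4], [-3, +7], [-3, +10], [-3, +13]. These grow by [+0, +3] each step.
step 8: [-10, 26] + [-3, +16] → [-13, 42]
step 9: [-13, 42] + [-3, +19] → [-16, 61]
step 10: [-16, 61] + [-3, +22] → [-19, 83]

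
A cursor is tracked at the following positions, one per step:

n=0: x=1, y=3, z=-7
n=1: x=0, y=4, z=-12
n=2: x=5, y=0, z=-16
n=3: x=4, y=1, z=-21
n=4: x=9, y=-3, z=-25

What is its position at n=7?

The moves between consecutive positions are (-1, +1, -5), (+5, -4, -4), (-1, +1, -5), (+5, -4, -4); they repeat the 2-cycle [(-1, +1, -5), (+5, -4, -4)].
step 5: apply (-1, +1, -5) → x=8, y=-2, z=-30
step 6: apply (+5, -4, -4) → x=13, y=-6, z=-34
step 7: apply (-1, +1, -5) → x=12, y=-5, z=-39

x=12, y=-5, z=-39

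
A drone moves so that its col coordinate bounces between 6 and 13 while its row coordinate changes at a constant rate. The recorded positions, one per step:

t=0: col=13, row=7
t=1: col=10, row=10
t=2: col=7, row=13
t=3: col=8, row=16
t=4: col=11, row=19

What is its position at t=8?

The col coordinate travels 3 per step and bounces off the walls at 6 and 13.
  step 5: 11 → 12
  step 6: 12 → 9
  step 7: 9 → 6
  step 8: 6 → 9
The row coordinate changes by +3 each step: at step 8 it is 31.

col=9, row=31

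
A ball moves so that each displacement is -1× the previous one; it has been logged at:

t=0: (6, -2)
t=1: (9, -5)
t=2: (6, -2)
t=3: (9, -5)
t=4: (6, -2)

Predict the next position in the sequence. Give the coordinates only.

(9, -5)

Step-to-step displacements: (+3, -3), (-3, +3), (+3, -3), (-3, +3); each is -1× the previous.
step 5: (6, -2) + (+3, -3) → (9, -5)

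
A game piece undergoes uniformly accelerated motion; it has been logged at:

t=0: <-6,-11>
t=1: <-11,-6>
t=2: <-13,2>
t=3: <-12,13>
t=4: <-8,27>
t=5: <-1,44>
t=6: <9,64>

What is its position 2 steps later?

<38,113>

First differences are <-5,+5>, <-2,+8>, <+1,+11>, <+4,+14>, <+7,+17>, <+10,+20>; their common second difference is <+3,+3> (constant acceleration).
step 7: <9,64> + <+13,+23> → <22,87>
step 8: <22,87> + <+16,+26> → <38,113>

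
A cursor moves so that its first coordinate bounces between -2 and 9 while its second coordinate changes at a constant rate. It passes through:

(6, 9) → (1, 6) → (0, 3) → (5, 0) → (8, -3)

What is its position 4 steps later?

(8, -15)

The first coordinate reflects between -2 and 9, moving 5 per step.
  step 5: 8 → 3
  step 6: 3 → -2
  step 7: -2 → 3
  step 8: 3 → 8
The second coordinate changes by -3 each step: at step 8 it is -15.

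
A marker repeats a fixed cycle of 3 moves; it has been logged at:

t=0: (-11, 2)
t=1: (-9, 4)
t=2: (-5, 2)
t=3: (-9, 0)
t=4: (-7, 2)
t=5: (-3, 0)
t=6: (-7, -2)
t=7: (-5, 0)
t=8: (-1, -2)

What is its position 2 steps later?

Step-to-step displacements: (+2, +2), (+4, -2), (-4, -2), (+2, +2), (+4, -2), (-4, -2), (+2, +2), (+4, -2) — a repeating cycle of length 3.
step 9: apply (-4, -2) → (-5, -4)
step 10: apply (+2, +2) → (-3, -2)

(-3, -2)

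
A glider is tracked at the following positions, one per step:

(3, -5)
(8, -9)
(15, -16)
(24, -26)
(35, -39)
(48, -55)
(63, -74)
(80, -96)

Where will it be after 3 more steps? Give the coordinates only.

Successive displacements: (+5, -4), (+7, -7), (+9, -10), (+11, -13), (+13, -16), (+15, -19), (+17, -22) — each changes by (+2, -3).
step 8: (80, -96) + (+19, -25) → (99, -121)
step 9: (99, -121) + (+21, -28) → (120, -149)
step 10: (120, -149) + (+23, -31) → (143, -180)

(143, -180)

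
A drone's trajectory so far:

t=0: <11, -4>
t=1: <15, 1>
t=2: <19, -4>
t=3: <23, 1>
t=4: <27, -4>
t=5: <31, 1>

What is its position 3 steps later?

<43, -4>

The first coordinate changes by +4 each step, so at step 8 it is 11 + 8·(4) = 43.
The second coordinate repeats the cycle [-4, 1] with period 2; step 8 mod 2 = 0, giving -4.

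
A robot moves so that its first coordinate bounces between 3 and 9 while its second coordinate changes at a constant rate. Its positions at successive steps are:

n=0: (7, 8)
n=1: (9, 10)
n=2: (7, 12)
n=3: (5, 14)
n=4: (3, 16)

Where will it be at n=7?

(9, 22)

The first coordinate travels 2 per step and bounces off the walls at 3 and 9.
  step 5: 3 → 5
  step 6: 5 → 7
  step 7: 7 → 9
The second coordinate changes by +2 each step: at step 7 it is 22.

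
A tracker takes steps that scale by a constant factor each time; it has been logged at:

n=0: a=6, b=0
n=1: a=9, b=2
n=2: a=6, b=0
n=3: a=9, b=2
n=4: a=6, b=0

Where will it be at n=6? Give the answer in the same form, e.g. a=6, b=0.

The jumps are (+3, +2), (-3, -2), (+3, +2), (-3, -2) — a geometric progression with ratio -1.
step 5: a=6, b=0 + (+3, +2) → a=9, b=2
step 6: a=9, b=2 + (-3, -2) → a=6, b=0

a=6, b=0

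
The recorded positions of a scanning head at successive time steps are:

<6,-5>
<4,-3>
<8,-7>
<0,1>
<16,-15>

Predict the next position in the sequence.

Step-to-step displacements: <-2,+2>, <+4,-4>, <-8,+8>, <+16,-16>; each is -2× the previous.
step 5: <16,-15> + <-32,+32> → <-16,17>

<-16,17>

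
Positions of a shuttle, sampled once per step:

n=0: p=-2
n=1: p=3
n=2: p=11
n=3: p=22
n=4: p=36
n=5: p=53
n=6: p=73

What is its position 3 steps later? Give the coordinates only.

p=151

Successive displacements: +5, +8, +11, +14, +17, +20 — each changes by +3.
step 7: 73 + 23 → p=96
step 8: 96 + 26 → p=122
step 9: 122 + 29 → p=151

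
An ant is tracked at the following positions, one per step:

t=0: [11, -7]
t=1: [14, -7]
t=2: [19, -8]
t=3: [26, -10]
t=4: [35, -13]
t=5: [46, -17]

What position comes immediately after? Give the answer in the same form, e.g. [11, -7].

[59, -22]

First differences are [+3, +0], [+5, -1], [+7, -2], [+9, -3], [+11, -4]; their common second difference is [+2, -1] (constant acceleration).
step 6: [46, -17] + [+13, -5] → [59, -22]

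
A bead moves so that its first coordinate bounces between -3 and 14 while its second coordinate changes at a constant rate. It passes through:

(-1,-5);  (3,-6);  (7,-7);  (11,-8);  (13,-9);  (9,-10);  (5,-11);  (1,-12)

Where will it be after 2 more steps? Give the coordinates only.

The first coordinate travels 4 per step and bounces off the walls at -3 and 14.
  step 8: 1 → -3
  step 9: -3 → 1
The second coordinate changes by -1 each step: at step 9 it is -14.

(1,-14)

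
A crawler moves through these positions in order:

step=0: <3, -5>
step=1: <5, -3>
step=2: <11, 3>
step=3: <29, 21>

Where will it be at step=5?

<245, 237>

Consecutive displacements <+2, +2>, <+6, +6>, <+18, +18> scale by a factor of 3 each step.
step 4: <29, 21> + <+54, +54> → <83, 75>
step 5: <83, 75> + <+162, +162> → <245, 237>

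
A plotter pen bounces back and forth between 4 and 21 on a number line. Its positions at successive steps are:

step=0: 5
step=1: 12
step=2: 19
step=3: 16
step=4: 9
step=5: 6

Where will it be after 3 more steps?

15

The value travels 7 per step and bounces off the walls at 4 and 21.
  step 6: 6 → 13
  step 7: 13 → 20
  step 8: 20 → 15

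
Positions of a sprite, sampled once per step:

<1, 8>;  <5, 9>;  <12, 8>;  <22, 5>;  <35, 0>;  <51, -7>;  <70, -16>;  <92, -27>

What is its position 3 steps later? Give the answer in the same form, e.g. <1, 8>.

First differences are <+4, +1>, <+7, -1>, <+10, -3>, <+13, -5>, <+16, -7>, <+19, -9>, <+22, -11>; their common second difference is <+3, -2> (constant acceleration).
step 8: <92, -27> + <+25, -13> → <117, -40>
step 9: <117, -40> + <+28, -15> → <145, -55>
step 10: <145, -55> + <+31, -17> → <176, -72>

<176, -72>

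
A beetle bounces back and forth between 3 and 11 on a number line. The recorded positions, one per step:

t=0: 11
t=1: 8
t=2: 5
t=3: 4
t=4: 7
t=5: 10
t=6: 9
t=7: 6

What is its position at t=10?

The value reflects between 3 and 11, moving 3 per step.
  step 8: 6 → 3
  step 9: 3 → 6
  step 10: 6 → 9

9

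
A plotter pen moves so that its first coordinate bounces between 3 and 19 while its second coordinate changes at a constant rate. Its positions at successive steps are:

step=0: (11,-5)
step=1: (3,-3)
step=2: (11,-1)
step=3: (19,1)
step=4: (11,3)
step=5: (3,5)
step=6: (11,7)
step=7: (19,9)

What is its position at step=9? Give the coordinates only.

The first coordinate travels 8 per step and bounces off the walls at 3 and 19.
  step 8: 19 → 11
  step 9: 11 → 3
The second coordinate changes by +2 each step: at step 9 it is 13.

(3,13)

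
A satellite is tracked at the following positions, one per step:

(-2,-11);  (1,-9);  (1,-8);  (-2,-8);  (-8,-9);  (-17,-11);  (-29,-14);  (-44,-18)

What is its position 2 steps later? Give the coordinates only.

First differences are (+3,+2), (+0,+1), (-3,+0), (-6,-1), (-9,-2), (-12,-3), (-15,-4); their common second difference is (-3,-1) (constant acceleration).
step 8: (-44,-18) + (-18,-5) → (-62,-23)
step 9: (-62,-23) + (-21,-6) → (-83,-29)

(-83,-29)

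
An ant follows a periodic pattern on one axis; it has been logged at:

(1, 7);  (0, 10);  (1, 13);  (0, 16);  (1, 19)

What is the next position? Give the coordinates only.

(0, 22)

The first coordinate repeats the cycle [1, 0] with period 2; step 5 mod 2 = 1, giving 0.
The second coordinate changes by +3 each step, so at step 5 it is 7 + 5·(3) = 22.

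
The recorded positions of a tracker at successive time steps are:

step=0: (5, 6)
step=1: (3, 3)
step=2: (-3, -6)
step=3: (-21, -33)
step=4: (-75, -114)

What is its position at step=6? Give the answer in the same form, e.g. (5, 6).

Consecutive displacements (-2, -3), (-6, -9), (-18, -27), (-54, -81) scale by a factor of 3 each step.
step 5: (-75, -114) + (-162, -243) → (-237, -357)
step 6: (-237, -357) + (-486, -729) → (-723, -1086)

(-723, -1086)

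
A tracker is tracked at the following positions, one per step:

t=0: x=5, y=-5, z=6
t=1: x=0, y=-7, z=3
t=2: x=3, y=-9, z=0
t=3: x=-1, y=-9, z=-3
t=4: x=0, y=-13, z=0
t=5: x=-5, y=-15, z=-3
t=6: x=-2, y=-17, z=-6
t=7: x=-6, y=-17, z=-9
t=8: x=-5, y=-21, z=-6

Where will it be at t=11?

x=-11, y=-25, z=-15

The moves between consecutive positions are (-5, -2, -3), (+3, -2, -3), (-4, +0, -3), (+1, -4, +3), (-5, -2, -3), (+3, -2, -3), (-4, +0, -3), (+1, -4, +3); they repeat the 4-cycle [(-5, -2, -3), (+3, -2, -3), (-4, +0, -3), (+1, -4, +3)].
step 9: apply (-5, -2, -3) → x=-10, y=-23, z=-9
step 10: apply (+3, -2, -3) → x=-7, y=-25, z=-12
step 11: apply (-4, +0, -3) → x=-11, y=-25, z=-15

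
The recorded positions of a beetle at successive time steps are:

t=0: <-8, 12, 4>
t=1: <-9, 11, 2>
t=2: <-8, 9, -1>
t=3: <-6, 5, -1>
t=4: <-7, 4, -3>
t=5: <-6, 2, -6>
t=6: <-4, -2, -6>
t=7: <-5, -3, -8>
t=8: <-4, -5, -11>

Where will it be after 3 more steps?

The moves between consecutive positions are <-1, -1, -2>, <+1, -2, -3>, <+2, -4, +0>, <-1, -1, -2>, <+1, -2, -3>, <+2, -4, +0>, <-1, -1, -2>, <+1, -2, -3>; they repeat the 3-cycle [<-1, -1, -2>, <+1, -2, -3>, <+2, -4, +0>].
step 9: apply <+2, -4, +0> → <-2, -9, -11>
step 10: apply <-1, -1, -2> → <-3, -10, -13>
step 11: apply <+1, -2, -3> → <-2, -12, -16>

<-2, -12, -16>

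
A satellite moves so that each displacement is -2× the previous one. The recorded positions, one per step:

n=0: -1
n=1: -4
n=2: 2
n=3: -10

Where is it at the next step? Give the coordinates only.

14

Consecutive displacements -3, +6, -12 scale by a factor of -2 each step.
step 4: -10 + 24 → 14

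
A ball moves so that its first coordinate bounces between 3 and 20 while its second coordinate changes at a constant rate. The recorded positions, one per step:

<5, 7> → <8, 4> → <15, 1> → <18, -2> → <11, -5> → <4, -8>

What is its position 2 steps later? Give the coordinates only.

<16, -14>

The first coordinate travels 7 per step and bounces off the walls at 3 and 20.
  step 6: 4 → 9
  step 7: 9 → 16
The second coordinate changes by -3 each step: at step 7 it is -14.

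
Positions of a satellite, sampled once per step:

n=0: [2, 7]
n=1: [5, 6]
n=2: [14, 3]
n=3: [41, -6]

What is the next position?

Step-to-step displacements: [+3, -1], [+9, -3], [+27, -9]; each is 3× the previous.
step 4: [41, -6] + [+81, -27] → [122, -33]

[122, -33]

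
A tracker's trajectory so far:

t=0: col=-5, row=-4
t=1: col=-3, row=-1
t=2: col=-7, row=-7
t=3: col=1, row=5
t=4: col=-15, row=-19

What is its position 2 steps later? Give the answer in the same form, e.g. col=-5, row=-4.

Consecutive displacements (+2, +3), (-4, -6), (+8, +12), (-16, -24) scale by a factor of -2 each step.
step 5: col=-15, row=-19 + (+32, +48) → col=17, row=29
step 6: col=17, row=29 + (-64, -96) → col=-47, row=-67

col=-47, row=-67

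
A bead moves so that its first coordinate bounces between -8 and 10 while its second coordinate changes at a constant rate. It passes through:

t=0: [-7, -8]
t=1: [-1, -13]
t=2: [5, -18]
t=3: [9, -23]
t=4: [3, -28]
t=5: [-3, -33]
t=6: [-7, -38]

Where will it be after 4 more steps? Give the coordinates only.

[3, -58]

The first coordinate reflects between -8 and 10, moving 6 per step.
  step 7: -7 → -1
  step 8: -1 → 5
  step 9: 5 → 9
  step 10: 9 → 3
The second coordinate changes by -5 each step: at step 10 it is -58.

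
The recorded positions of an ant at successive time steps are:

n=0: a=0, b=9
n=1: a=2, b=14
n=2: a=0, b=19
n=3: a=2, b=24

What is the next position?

The a coordinate repeats the cycle [0, 2] with period 2; step 4 mod 2 = 0, giving 0.
The b coordinate changes by +5 each step, so at step 4 it is 9 + 4·(5) = 29.

a=0, b=29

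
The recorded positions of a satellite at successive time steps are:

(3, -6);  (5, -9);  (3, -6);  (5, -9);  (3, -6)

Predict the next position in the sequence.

(5, -9)

Step-to-step displacements: (+2, -3), (-2, +3), (+2, -3), (-2, +3); each is -1× the previous.
step 5: (3, -6) + (+2, -3) → (5, -9)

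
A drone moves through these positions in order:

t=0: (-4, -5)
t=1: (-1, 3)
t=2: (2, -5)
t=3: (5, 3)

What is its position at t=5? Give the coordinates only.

(11, 3)

The first coordinate changes by +3 each step, so at step 5 it is -4 + 5·(3) = 11.
The second coordinate repeats the cycle [-5, 3] with period 2; step 5 mod 2 = 1, giving 3.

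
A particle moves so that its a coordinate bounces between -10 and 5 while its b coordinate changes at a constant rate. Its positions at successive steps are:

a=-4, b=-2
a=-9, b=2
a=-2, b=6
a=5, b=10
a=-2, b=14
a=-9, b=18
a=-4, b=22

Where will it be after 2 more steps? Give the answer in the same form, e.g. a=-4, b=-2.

a=0, b=30

The a coordinate travels 7 per step and bounces off the walls at -10 and 5.
  step 7: -4 → 3
  step 8: 3 → 0
The b coordinate changes by +4 each step: at step 8 it is 30.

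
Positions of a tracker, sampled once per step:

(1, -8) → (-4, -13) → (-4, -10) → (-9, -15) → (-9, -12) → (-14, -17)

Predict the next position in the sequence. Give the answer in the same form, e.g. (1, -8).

Step-to-step displacements: (-5, -5), (+0, +3), (-5, -5), (+0, +3), (-5, -5) — a repeating cycle of length 2.
step 6: apply (+0, +3) → (-14, -14)

(-14, -14)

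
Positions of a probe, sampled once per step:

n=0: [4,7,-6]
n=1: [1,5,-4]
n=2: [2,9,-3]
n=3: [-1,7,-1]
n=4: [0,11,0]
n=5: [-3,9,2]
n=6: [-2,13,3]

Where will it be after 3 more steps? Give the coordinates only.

Step-to-step displacements: [-3,-2,+2], [+1,+4,+1], [-3,-2,+2], [+1,+4,+1], [-3,-2,+2], [+1,+4,+1] — a repeating cycle of length 2.
step 7: apply [-3,-2,+2] → [-5,11,5]
step 8: apply [+1,+4,+1] → [-4,15,6]
step 9: apply [-3,-2,+2] → [-7,13,8]

[-7,13,8]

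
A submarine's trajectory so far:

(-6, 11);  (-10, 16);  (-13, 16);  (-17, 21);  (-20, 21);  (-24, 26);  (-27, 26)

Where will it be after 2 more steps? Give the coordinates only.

(-34, 31)

Differencing gives (-4, +5), (-3, +0), (-4, +5), (-3, +0), (-4, +5), (-3, +0). This is the pattern (-4, +5), (-3, +0) repeated.
step 7: apply (-4, +5) → (-31, 31)
step 8: apply (-3, +0) → (-34, 31)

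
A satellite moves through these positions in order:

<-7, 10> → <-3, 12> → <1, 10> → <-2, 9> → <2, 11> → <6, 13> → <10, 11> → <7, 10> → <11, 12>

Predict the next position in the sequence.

Step-to-step displacements: <+4, +2>, <+4, -2>, <-3, -1>, <+4, +2>, <+4, +2>, <+4, -2>, <-3, -1>, <+4, +2> — a repeating cycle of length 4.
step 9: apply <+4, +2> → <15, 14>

<15, 14>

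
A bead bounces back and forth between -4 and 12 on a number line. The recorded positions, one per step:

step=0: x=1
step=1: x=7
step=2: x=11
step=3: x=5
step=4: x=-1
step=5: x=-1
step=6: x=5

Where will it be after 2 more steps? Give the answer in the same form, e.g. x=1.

The value reflects between -4 and 12, moving 6 per step.
  step 7: 5 → 11
  step 8: 11 → 7

x=7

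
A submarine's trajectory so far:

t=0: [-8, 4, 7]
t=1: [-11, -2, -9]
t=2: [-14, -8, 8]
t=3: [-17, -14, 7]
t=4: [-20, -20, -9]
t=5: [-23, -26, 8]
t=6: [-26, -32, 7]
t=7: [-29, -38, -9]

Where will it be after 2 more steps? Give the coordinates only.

[-35, -50, 7]

The first coordinate changes by -3 each step, so at step 9 it is -8 + 9·(-3) = -35.
The second coordinate changes by -6 each step, so at step 9 it is 4 + 9·(-6) = -50.
The third coordinate repeats the cycle [7, -9, 8] with period 3; step 9 mod 3 = 0, giving 7.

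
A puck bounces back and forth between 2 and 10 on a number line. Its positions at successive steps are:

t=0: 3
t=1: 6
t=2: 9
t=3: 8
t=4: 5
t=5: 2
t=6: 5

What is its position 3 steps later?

The value reflects between 2 and 10, moving 3 per step.
  step 7: 5 → 8
  step 8: 8 → 9
  step 9: 9 → 6

6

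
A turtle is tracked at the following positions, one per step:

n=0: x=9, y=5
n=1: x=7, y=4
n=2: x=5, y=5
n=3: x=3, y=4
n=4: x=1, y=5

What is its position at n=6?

x=-3, y=5

The x coordinate changes by -2 each step, so at step 6 it is 9 + 6·(-2) = -3.
The y coordinate repeats the cycle [5, 4] with period 2; step 6 mod 2 = 0, giving 5.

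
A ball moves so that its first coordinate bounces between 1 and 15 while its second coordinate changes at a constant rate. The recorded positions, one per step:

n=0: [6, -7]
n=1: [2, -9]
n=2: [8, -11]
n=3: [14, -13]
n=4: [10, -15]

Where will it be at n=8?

The first coordinate travels 6 per step and bounces off the walls at 1 and 15.
  step 5: 10 → 4
  step 6: 4 → 4
  step 7: 4 → 10
  step 8: 10 → 14
The second coordinate changes by -2 each step: at step 8 it is -23.

[14, -23]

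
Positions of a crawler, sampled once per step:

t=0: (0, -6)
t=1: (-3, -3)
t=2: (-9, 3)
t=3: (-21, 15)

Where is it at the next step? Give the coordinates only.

Consecutive displacements (-3, +3), (-6, +6), (-12, +12) scale by a factor of 2 each step.
step 4: (-21, 15) + (-24, +24) → (-45, 39)

(-45, 39)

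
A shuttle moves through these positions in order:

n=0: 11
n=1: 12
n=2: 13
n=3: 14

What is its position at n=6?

Constant displacement of +1 per step.
step 4: 14 + 1 → 15
step 5: 15 + 1 → 16
step 6: 16 + 1 → 17

17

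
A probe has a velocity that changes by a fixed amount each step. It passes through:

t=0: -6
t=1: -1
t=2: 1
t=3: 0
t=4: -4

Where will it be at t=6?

-21

Taking differences between consecutive positions: +5, +2, -1, -4. These grow by -3 each step.
step 5: -4 − 7 → -11
step 6: -11 − 10 → -21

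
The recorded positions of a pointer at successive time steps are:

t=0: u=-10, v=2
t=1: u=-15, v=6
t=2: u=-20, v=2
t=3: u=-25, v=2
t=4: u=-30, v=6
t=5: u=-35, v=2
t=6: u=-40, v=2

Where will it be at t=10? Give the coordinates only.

u=-60, v=6

The u coordinate changes by -5 each step, so at step 10 it is -10 + 10·(-5) = -60.
The v coordinate repeats the cycle [2, 6, 2] with period 3; step 10 mod 3 = 1, giving 6.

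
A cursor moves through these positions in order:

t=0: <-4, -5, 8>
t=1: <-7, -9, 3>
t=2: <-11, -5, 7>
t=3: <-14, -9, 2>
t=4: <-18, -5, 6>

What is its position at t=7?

Differencing gives <-3, -4, -5>, <-4, +4, +4>, <-3, -4, -5>, <-4, +4, +4>. This is the pattern <-3, -4, -5>, <-4, +4, +4> repeated.
step 5: apply <-3, -4, -5> → <-21, -9, 1>
step 6: apply <-4, +4, +4> → <-25, -5, 5>
step 7: apply <-3, -4, -5> → <-28, -9, 0>

<-28, -9, 0>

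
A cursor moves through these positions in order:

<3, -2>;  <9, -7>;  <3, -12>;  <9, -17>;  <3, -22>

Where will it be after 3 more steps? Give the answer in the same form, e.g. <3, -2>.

The first coordinate repeats the cycle [3, 9] with period 2; step 7 mod 2 = 1, giving 9.
The second coordinate changes by -5 each step, so at step 7 it is -2 + 7·(-5) = -37.

<9, -37>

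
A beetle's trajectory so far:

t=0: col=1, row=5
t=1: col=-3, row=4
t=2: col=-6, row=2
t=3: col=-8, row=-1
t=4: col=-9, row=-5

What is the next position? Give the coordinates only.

col=-9, row=-10

Successive displacements: (-4,-1), (-3,-2), (-2,-3), (-1,-4) — each changes by (+1,-1).
step 5: col=-9, row=-5 + (+0,-5) → col=-9, row=-10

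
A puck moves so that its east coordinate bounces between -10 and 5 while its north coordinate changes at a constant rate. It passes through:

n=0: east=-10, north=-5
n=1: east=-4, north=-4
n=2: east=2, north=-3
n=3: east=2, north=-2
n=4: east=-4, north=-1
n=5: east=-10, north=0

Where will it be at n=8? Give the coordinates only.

east=2, north=3

The east coordinate travels 6 per step and bounces off the walls at -10 and 5.
  step 6: -10 → -4
  step 7: -4 → 2
  step 8: 2 → 2
The north coordinate changes by +1 each step: at step 8 it is 3.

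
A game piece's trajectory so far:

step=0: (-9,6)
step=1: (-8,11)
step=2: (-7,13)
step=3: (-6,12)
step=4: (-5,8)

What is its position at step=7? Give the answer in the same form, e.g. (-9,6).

(-2,-22)

Taking differences between consecutive positions: (+1,+5), (+1,+2), (+1,-1), (+1,-4). These grow by (+0,-3) each step.
step 5: (-5,8) + (+1,-7) → (-4,1)
step 6: (-4,1) + (+1,-10) → (-3,-9)
step 7: (-3,-9) + (+1,-13) → (-2,-22)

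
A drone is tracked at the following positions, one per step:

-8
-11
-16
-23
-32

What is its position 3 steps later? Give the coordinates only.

Taking differences between consecutive positions: -3, -5, -7, -9. These grow by -2 each step.
step 5: -32 − 11 → -43
step 6: -43 − 13 → -56
step 7: -56 − 15 → -71

-71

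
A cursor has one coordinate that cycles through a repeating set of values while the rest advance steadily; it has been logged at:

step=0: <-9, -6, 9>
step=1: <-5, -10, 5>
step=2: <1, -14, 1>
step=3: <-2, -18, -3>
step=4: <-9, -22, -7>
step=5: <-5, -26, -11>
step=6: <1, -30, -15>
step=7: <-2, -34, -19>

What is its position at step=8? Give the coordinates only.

<-9, -38, -23>

First: cycles through -9, -5, 1, -2 every 4 steps. Step 8 lands at position 0 of the cycle → -9.
Second: linear, -4 per step → -38 at step 8.
Third: linear, -4 per step → -23 at step 8.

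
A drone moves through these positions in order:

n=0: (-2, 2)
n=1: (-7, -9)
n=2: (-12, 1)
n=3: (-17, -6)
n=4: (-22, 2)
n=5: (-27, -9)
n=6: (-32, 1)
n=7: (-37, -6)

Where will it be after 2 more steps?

(-47, -9)

First: linear, -5 per step → -47 at step 9.
Second: cycles through 2, -9, 1, -6 every 4 steps. Step 9 lands at position 1 of the cycle → -9.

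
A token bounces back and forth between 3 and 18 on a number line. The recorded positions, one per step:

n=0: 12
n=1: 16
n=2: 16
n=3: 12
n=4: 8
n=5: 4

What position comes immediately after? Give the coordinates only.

6

The value reflects between 3 and 18, moving 4 per step.
  step 6: 4 → 6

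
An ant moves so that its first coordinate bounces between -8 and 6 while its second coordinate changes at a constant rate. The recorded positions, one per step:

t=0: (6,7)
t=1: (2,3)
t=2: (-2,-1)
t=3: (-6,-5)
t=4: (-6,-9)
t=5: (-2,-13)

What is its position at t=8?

(2,-25)

The first coordinate reflects between -8 and 6, moving 4 per step.
  step 6: -2 → 2
  step 7: 2 → 6
  step 8: 6 → 2
The second coordinate changes by -4 each step: at step 8 it is -25.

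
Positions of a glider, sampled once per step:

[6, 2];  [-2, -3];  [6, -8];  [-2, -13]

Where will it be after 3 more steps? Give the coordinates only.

[6, -28]

The first coordinate repeats the cycle [6, -2] with period 2; step 6 mod 2 = 0, giving 6.
The second coordinate changes by -5 each step, so at step 6 it is 2 + 6·(-5) = -28.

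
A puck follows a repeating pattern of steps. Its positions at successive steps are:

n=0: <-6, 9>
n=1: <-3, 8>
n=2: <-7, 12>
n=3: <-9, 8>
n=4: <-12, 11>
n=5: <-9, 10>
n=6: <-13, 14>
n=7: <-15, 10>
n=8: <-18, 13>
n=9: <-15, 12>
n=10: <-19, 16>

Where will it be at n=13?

Differencing gives <+3, -1>, <-4, +4>, <-2, -4>, <-3, +3>, <+3, -1>, <-4, +4>, <-2, -4>, <-3, +3>, <+3, -1>, <-4, +4>. This is the pattern <+3, -1>, <-4, +4>, <-2, -4>, <-3, +3> repeated.
step 11: apply <-2, -4> → <-21, 12>
step 12: apply <-3, +3> → <-24, 15>
step 13: apply <+3, -1> → <-21, 14>

<-21, 14>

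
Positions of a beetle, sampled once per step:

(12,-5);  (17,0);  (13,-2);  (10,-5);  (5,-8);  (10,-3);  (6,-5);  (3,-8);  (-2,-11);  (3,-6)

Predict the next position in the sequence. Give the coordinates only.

The moves between consecutive positions are (+5,+5), (-4,-2), (-3,-3), (-5,-3), (+5,+5), (-4,-2), (-3,-3), (-5,-3), (+5,+5); they repeat the 4-cycle [(+5,+5), (-4,-2), (-3,-3), (-5,-3)].
step 10: apply (-4,-2) → (-1,-8)

(-1,-8)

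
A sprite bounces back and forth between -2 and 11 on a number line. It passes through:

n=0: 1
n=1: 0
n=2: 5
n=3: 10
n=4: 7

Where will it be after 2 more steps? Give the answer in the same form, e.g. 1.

-1

The value reflects between -2 and 11, moving 5 per step.
  step 5: 7 → 2
  step 6: 2 → -1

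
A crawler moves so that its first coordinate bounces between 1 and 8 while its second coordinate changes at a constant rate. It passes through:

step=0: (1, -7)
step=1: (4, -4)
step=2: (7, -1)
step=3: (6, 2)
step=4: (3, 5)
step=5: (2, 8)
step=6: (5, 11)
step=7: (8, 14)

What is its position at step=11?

(6, 26)

The first coordinate reflects between 1 and 8, moving 3 per step.
  step 8: 8 → 5
  step 9: 5 → 2
  step 10: 2 → 3
  step 11: 3 → 6
The second coordinate changes by +3 each step: at step 11 it is 26.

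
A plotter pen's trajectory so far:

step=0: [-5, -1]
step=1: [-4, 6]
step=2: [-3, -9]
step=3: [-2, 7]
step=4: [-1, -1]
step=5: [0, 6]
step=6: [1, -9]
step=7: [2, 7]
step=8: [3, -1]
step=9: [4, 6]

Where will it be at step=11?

The first coordinate changes by +1 each step, so at step 11 it is -5 + 11·(1) = 6.
The second coordinate repeats the cycle [-1, 6, -9, 7] with period 4; step 11 mod 4 = 3, giving 7.

[6, 7]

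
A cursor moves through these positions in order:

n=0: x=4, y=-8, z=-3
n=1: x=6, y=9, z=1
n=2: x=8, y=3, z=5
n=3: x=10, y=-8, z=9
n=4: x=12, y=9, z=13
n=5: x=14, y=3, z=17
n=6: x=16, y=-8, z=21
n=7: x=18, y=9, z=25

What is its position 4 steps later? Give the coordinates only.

X: linear, +2 per step → 26 at step 11.
Y: cycles through -8, 9, 3 every 3 steps. Step 11 lands at position 2 of the cycle → 3.
Z: linear, +4 per step → 41 at step 11.

x=26, y=3, z=41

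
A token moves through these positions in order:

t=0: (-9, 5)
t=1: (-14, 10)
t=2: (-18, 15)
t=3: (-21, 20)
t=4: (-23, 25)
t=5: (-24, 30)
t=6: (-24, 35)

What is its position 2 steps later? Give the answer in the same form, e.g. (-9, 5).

First differences are (-5, +5), (-4, +5), (-3, +5), (-2, +5), (-1, +5), (+0, +5); their common second difference is (+1, +0) (constant acceleration).
step 7: (-24, 35) + (+1, +5) → (-23, 40)
step 8: (-23, 40) + (+2, +5) → (-21, 45)

(-21, 45)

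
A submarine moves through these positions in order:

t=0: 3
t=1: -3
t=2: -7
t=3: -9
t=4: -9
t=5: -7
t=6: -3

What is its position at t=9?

Taking differences between consecutive positions: -6, -4, -2, +0, +2, +4. These grow by +2 each step.
step 7: -3 + 6 → 3
step 8: 3 + 8 → 11
step 9: 11 + 10 → 21

21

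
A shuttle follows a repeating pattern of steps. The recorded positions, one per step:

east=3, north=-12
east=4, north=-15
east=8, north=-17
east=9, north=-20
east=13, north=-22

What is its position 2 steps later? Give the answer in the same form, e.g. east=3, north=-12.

east=18, north=-27

The moves between consecutive positions are (+1,-3), (+4,-2), (+1,-3), (+4,-2); they repeat the 2-cycle [(+1,-3), (+4,-2)].
step 5: apply (+1,-3) → east=14, north=-25
step 6: apply (+4,-2) → east=18, north=-27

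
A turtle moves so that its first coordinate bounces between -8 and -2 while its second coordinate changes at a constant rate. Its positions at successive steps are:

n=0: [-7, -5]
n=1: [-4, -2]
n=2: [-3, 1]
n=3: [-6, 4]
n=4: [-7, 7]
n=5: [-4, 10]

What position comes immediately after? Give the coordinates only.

The first coordinate reflects between -8 and -2, moving 3 per step.
  step 6: -4 → -3
The second coordinate changes by +3 each step: at step 6 it is 13.

[-3, 13]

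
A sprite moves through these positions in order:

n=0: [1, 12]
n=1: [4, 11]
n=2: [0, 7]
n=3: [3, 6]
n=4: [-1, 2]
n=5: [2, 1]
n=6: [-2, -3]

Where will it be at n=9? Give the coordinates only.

[0, -9]

The moves between consecutive positions are [+3, -1], [-4, -4], [+3, -1], [-4, -4], [+3, -1], [-4, -4]; they repeat the 2-cycle [[+3, -1], [-4, -4]].
step 7: apply [+3, -1] → [1, -4]
step 8: apply [-4, -4] → [-3, -8]
step 9: apply [+3, -1] → [0, -9]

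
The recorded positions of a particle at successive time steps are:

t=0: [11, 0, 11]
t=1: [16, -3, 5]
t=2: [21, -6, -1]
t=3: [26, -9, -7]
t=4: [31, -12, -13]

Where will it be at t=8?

[51, -24, -37]

The position changes by [+5, -3, -6] every step.
step 5: [31, -12, -13] + [+5, -3, -6] → [36, -15, -19]
step 6: [36, -15, -19] + [+5, -3, -6] → [41, -18, -25]
step 7: [41, -18, -25] + [+5, -3, -6] → [46, -21, -31]
step 8: [46, -21, -31] + [+5, -3, -6] → [51, -24, -37]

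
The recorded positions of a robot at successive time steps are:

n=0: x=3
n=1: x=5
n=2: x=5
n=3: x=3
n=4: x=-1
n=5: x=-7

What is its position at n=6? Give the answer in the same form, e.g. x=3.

Successive displacements: +2, +0, -2, -4, -6 — each changes by -2.
step 6: -7 − 8 → x=-15

x=-15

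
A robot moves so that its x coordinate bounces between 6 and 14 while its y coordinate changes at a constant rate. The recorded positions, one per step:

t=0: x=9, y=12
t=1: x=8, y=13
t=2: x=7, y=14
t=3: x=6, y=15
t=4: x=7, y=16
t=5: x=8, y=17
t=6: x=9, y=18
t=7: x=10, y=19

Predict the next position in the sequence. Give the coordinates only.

x=11, y=20

The x coordinate travels 1 per step and bounces off the walls at 6 and 14.
  step 8: 10 → 11
The y coordinate changes by +1 each step: at step 8 it is 20.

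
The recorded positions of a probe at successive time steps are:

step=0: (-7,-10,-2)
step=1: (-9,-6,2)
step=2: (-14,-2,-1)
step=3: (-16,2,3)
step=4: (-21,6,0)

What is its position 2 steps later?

(-28,14,1)

Differencing gives (-2,+4,+4), (-5,+4,-3), (-2,+4,+4), (-5,+4,-3). This is the pattern (-2,+4,+4), (-5,+4,-3) repeated.
step 5: apply (-2,+4,+4) → (-23,10,4)
step 6: apply (-5,+4,-3) → (-28,14,1)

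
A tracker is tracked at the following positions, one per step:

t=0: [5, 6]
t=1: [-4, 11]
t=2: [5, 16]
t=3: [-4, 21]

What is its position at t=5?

The first coordinate repeats the cycle [5, -4] with period 2; step 5 mod 2 = 1, giving -4.
The second coordinate changes by +5 each step, so at step 5 it is 6 + 5·(5) = 31.

[-4, 31]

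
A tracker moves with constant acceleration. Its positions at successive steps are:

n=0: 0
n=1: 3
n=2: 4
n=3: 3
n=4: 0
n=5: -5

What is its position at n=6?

Taking differences between consecutive positions: +3, +1, -1, -3, -5. These grow by -2 each step.
step 6: -5 − 7 → -12

-12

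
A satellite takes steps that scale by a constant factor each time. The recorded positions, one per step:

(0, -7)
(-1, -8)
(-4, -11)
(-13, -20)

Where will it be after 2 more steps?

(-121, -128)

The jumps are (-1, -1), (-3, -3), (-9, -9) — a geometric progression with ratio 3.
step 4: (-13, -20) + (-27, -27) → (-40, -47)
step 5: (-40, -47) + (-81, -81) → (-121, -128)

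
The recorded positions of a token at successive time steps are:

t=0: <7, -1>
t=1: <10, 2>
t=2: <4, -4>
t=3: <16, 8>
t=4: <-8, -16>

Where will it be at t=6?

Step-to-step displacements: <+3, +3>, <-6, -6>, <+12, +12>, <-24, -24>; each is -2× the previous.
step 5: <-8, -16> + <+48, +48> → <40, 32>
step 6: <40, 32> + <-96, -96> → <-56, -64>

<-56, -64>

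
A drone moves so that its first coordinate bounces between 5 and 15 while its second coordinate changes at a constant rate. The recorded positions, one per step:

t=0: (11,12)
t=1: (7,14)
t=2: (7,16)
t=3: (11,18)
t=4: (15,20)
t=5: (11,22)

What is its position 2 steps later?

(7,26)

The first coordinate travels 4 per step and bounces off the walls at 5 and 15.
  step 6: 11 → 7
  step 7: 7 → 7
The second coordinate changes by +2 each step: at step 7 it is 26.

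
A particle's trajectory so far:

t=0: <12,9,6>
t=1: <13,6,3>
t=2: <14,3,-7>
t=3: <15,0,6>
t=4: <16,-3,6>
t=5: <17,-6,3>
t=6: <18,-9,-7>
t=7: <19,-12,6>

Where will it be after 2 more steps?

<21,-18,3>

First: linear, +1 per step → 21 at step 9.
Second: linear, -3 per step → -18 at step 9.
Third: cycles through 6, 3, -7, 6 every 4 steps. Step 9 lands at position 1 of the cycle → 3.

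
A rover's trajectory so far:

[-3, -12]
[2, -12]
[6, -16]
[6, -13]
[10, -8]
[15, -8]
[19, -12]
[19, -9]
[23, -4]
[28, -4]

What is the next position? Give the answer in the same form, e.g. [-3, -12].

[32, -8]

Differencing gives [+5, +0], [+4, -4], [+0, +3], [+4, +5], [+5, +0], [+4, -4], [+0, +3], [+4, +5], [+5, +0]. This is the pattern [+5, +0], [+4, -4], [+0, +3], [+4, +5] repeated.
step 10: apply [+4, -4] → [32, -8]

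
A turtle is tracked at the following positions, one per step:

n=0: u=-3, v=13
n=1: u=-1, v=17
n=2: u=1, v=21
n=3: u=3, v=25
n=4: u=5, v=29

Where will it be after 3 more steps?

u=11, v=41

Each step adds (+2, +4) to the position.
step 5: u=5, v=29 + (+2, +4) → u=7, v=33
step 6: u=7, v=33 + (+2, +4) → u=9, v=37
step 7: u=9, v=37 + (+2, +4) → u=11, v=41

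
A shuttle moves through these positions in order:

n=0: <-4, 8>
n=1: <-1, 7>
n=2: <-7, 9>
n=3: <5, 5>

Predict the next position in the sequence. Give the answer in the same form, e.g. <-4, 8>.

<-19, 13>

Step-to-step displacements: <+3, -1>, <-6, +2>, <+12, -4>; each is -2× the previous.
step 4: <5, 5> + <-24, +8> → <-19, 13>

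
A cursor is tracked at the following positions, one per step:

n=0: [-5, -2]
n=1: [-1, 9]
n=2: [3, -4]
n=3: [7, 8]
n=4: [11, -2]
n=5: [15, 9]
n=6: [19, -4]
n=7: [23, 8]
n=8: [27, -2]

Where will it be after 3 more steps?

[39, 8]

First: linear, +4 per step → 39 at step 11.
Second: cycles through -2, 9, -4, 8 every 4 steps. Step 11 lands at position 3 of the cycle → 8.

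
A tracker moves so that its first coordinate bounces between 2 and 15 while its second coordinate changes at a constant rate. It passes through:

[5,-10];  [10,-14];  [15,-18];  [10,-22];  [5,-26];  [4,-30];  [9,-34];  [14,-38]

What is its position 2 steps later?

The first coordinate travels 5 per step and bounces off the walls at 2 and 15.
  step 8: 14 → 11
  step 9: 11 → 6
The second coordinate changes by -4 each step: at step 9 it is -46.

[6,-46]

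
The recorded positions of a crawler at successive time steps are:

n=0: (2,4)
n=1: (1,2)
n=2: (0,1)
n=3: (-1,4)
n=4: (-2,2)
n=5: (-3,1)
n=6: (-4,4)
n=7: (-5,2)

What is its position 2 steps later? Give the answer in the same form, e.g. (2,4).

(-7,4)

The first coordinate changes by -1 each step, so at step 9 it is 2 + 9·(-1) = -7.
The second coordinate repeats the cycle [4, 2, 1] with period 3; step 9 mod 3 = 0, giving 4.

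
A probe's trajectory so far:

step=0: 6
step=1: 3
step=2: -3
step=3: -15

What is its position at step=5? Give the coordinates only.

Step-to-step displacements: -3, -6, -12; each is 2× the previous.
step 4: -15 − 24 → -39
step 5: -39 − 48 → -87

-87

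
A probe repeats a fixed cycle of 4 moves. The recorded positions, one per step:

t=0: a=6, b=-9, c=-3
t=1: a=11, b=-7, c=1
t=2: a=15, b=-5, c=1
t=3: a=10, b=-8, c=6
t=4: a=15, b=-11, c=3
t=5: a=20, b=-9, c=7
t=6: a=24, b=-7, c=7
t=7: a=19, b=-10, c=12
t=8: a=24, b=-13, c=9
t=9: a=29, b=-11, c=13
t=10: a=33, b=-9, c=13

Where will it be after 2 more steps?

Differencing gives (+5,+2,+4), (+4,+2,+0), (-5,-3,+5), (+5,-3,-3), (+5,+2,+4), (+4,+2,+0), (-5,-3,+5), (+5,-3,-3), (+5,+2,+4), (+4,+2,+0). This is the pattern (+5,+2,+4), (+4,+2,+0), (-5,-3,+5), (+5,-3,-3) repeated.
step 11: apply (-5,-3,+5) → a=28, b=-12, c=18
step 12: apply (+5,-3,-3) → a=33, b=-15, c=15

a=33, b=-15, c=15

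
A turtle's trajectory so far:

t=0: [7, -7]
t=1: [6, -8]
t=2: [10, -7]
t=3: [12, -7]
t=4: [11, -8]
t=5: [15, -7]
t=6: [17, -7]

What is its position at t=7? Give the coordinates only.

[16, -8]

The moves between consecutive positions are [-1, -1], [+4, +1], [+2, +0], [-1, -1], [+4, +1], [+2, +0]; they repeat the 3-cycle [[-1, -1], [+4, +1], [+2, +0]].
step 7: apply [-1, -1] → [16, -8]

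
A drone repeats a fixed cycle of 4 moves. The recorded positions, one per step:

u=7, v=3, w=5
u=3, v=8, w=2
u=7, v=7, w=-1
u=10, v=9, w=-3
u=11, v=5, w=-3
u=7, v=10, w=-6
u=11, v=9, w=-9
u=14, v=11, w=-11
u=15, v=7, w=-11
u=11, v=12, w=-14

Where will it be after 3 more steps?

u=19, v=9, w=-19

The moves between consecutive positions are (-4,+5,-3), (+4,-1,-3), (+3,+2,-2), (+1,-4,+0), (-4,+5,-3), (+4,-1,-3), (+3,+2,-2), (+1,-4,+0), (-4,+5,-3); they repeat the 4-cycle [(-4,+5,-3), (+4,-1,-3), (+3,+2,-2), (+1,-4,+0)].
step 10: apply (+4,-1,-3) → u=15, v=11, w=-17
step 11: apply (+3,+2,-2) → u=18, v=13, w=-19
step 12: apply (+1,-4,+0) → u=19, v=9, w=-19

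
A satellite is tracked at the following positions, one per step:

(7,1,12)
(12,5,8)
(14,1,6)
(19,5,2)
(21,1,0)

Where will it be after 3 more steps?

(33,5,-10)

The moves between consecutive positions are (+5,+4,-4), (+2,-4,-2), (+5,+4,-4), (+2,-4,-2); they repeat the 2-cycle [(+5,+4,-4), (+2,-4,-2)].
step 5: apply (+5,+4,-4) → (26,5,-4)
step 6: apply (+2,-4,-2) → (28,1,-6)
step 7: apply (+5,+4,-4) → (33,5,-10)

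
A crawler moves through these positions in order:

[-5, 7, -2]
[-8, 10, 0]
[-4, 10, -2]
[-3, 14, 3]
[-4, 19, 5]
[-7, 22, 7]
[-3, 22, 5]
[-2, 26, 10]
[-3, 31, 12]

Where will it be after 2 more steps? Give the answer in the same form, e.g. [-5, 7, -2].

[-2, 34, 12]

Differencing gives [-3, +3, +2], [+4, +0, -2], [+1, +4, +5], [-1, +5, +2], [-3, +3, +2], [+4, +0, -2], [+1, +4, +5], [-1, +5, +2]. This is the pattern [-3, +3, +2], [+4, +0, -2], [+1, +4, +5], [-1, +5, +2] repeated.
step 9: apply [-3, +3, +2] → [-6, 34, 14]
step 10: apply [+4, +0, -2] → [-2, 34, 12]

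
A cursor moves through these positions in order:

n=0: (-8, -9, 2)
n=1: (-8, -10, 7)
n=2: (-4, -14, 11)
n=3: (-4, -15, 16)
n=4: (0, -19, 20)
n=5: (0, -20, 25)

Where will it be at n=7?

Step-to-step displacements: (+0, -1, +5), (+4, -4, +4), (+0, -1, +5), (+4, -4, +4), (+0, -1, +5) — a repeating cycle of length 2.
step 6: apply (+4, -4, +4) → (4, -24, 29)
step 7: apply (+0, -1, +5) → (4, -25, 34)

(4, -25, 34)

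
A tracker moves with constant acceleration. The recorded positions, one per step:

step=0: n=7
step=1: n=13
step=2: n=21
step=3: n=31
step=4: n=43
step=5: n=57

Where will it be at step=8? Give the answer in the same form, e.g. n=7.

n=111

Taking differences between consecutive positions: +6, +8, +10, +12, +14. These grow by +2 each step.
step 6: 57 + 16 → n=73
step 7: 73 + 18 → n=91
step 8: 91 + 20 → n=111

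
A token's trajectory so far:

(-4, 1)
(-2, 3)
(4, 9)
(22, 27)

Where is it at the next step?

(76, 81)

The jumps are (+2, +2), (+6, +6), (+18, +18) — a geometric progression with ratio 3.
step 4: (22, 27) + (+54, +54) → (76, 81)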